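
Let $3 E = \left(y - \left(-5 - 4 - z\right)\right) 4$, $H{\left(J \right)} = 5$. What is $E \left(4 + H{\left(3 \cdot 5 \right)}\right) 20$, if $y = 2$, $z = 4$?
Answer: $3600$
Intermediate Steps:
$E = 20$ ($E = \frac{\left(2 + \left(4 - \left(1 \left(-4\right) - 5\right)\right)\right) 4}{3} = \frac{\left(2 + \left(4 - \left(-4 - 5\right)\right)\right) 4}{3} = \frac{\left(2 + \left(4 - -9\right)\right) 4}{3} = \frac{\left(2 + \left(4 + 9\right)\right) 4}{3} = \frac{\left(2 + 13\right) 4}{3} = \frac{15 \cdot 4}{3} = \frac{1}{3} \cdot 60 = 20$)
$E \left(4 + H{\left(3 \cdot 5 \right)}\right) 20 = 20 \left(4 + 5\right) 20 = 20 \cdot 9 \cdot 20 = 180 \cdot 20 = 3600$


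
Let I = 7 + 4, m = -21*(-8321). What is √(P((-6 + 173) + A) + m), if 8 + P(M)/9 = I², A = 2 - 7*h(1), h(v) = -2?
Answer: √175758 ≈ 419.23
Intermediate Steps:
m = 174741
I = 11
A = 16 (A = 2 - 7*(-2) = 2 + 14 = 16)
P(M) = 1017 (P(M) = -72 + 9*11² = -72 + 9*121 = -72 + 1089 = 1017)
√(P((-6 + 173) + A) + m) = √(1017 + 174741) = √175758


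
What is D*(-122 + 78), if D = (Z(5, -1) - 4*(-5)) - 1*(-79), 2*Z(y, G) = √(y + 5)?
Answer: -4356 - 22*√10 ≈ -4425.6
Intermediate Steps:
Z(y, G) = √(5 + y)/2 (Z(y, G) = √(y + 5)/2 = √(5 + y)/2)
D = 99 + √10/2 (D = (√(5 + 5)/2 - 4*(-5)) - 1*(-79) = (√10/2 + 20) + 79 = (20 + √10/2) + 79 = 99 + √10/2 ≈ 100.58)
D*(-122 + 78) = (99 + √10/2)*(-122 + 78) = (99 + √10/2)*(-44) = -4356 - 22*√10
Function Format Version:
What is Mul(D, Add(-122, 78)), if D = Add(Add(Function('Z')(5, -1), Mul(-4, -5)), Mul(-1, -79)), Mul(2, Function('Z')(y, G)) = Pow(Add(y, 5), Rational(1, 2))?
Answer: Add(-4356, Mul(-22, Pow(10, Rational(1, 2)))) ≈ -4425.6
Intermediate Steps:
Function('Z')(y, G) = Mul(Rational(1, 2), Pow(Add(5, y), Rational(1, 2))) (Function('Z')(y, G) = Mul(Rational(1, 2), Pow(Add(y, 5), Rational(1, 2))) = Mul(Rational(1, 2), Pow(Add(5, y), Rational(1, 2))))
D = Add(99, Mul(Rational(1, 2), Pow(10, Rational(1, 2)))) (D = Add(Add(Mul(Rational(1, 2), Pow(Add(5, 5), Rational(1, 2))), Mul(-4, -5)), Mul(-1, -79)) = Add(Add(Mul(Rational(1, 2), Pow(10, Rational(1, 2))), 20), 79) = Add(Add(20, Mul(Rational(1, 2), Pow(10, Rational(1, 2)))), 79) = Add(99, Mul(Rational(1, 2), Pow(10, Rational(1, 2)))) ≈ 100.58)
Mul(D, Add(-122, 78)) = Mul(Add(99, Mul(Rational(1, 2), Pow(10, Rational(1, 2)))), Add(-122, 78)) = Mul(Add(99, Mul(Rational(1, 2), Pow(10, Rational(1, 2)))), -44) = Add(-4356, Mul(-22, Pow(10, Rational(1, 2))))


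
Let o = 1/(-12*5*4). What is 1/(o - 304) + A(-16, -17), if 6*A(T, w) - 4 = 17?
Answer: 510247/145922 ≈ 3.4967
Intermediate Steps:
A(T, w) = 7/2 (A(T, w) = ⅔ + (⅙)*17 = ⅔ + 17/6 = 7/2)
o = -1/240 (o = 1/(-6*10*4) = 1/(-60*4) = 1/(-240) = -1/240 ≈ -0.0041667)
1/(o - 304) + A(-16, -17) = 1/(-1/240 - 304) + 7/2 = 1/(-72961/240) + 7/2 = -240/72961 + 7/2 = 510247/145922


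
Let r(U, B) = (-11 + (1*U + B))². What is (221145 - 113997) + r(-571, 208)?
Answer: 247024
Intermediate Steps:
r(U, B) = (-11 + B + U)² (r(U, B) = (-11 + (U + B))² = (-11 + (B + U))² = (-11 + B + U)²)
(221145 - 113997) + r(-571, 208) = (221145 - 113997) + (-11 + 208 - 571)² = 107148 + (-374)² = 107148 + 139876 = 247024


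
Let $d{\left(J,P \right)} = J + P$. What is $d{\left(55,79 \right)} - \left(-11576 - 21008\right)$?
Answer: $32718$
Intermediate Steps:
$d{\left(55,79 \right)} - \left(-11576 - 21008\right) = \left(55 + 79\right) - \left(-11576 - 21008\right) = 134 - \left(-11576 - 21008\right) = 134 - -32584 = 134 + 32584 = 32718$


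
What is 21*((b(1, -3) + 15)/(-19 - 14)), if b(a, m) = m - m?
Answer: -105/11 ≈ -9.5455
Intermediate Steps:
b(a, m) = 0
21*((b(1, -3) + 15)/(-19 - 14)) = 21*((0 + 15)/(-19 - 14)) = 21*(15/(-33)) = 21*(15*(-1/33)) = 21*(-5/11) = -105/11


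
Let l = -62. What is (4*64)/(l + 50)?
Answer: -64/3 ≈ -21.333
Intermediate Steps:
(4*64)/(l + 50) = (4*64)/(-62 + 50) = 256/(-12) = 256*(-1/12) = -64/3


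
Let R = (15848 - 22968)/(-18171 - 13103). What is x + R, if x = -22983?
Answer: -359381611/15637 ≈ -22983.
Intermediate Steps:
R = 3560/15637 (R = -7120/(-31274) = -7120*(-1/31274) = 3560/15637 ≈ 0.22767)
x + R = -22983 + 3560/15637 = -359381611/15637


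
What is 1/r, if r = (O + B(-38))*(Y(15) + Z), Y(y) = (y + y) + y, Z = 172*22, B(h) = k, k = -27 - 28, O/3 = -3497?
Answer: -1/40380634 ≈ -2.4764e-8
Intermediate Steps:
O = -10491 (O = 3*(-3497) = -10491)
k = -55
B(h) = -55
Z = 3784
Y(y) = 3*y (Y(y) = 2*y + y = 3*y)
r = -40380634 (r = (-10491 - 55)*(3*15 + 3784) = -10546*(45 + 3784) = -10546*3829 = -40380634)
1/r = 1/(-40380634) = -1/40380634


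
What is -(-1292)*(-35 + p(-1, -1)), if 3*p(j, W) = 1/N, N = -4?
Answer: -135983/3 ≈ -45328.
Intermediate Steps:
p(j, W) = -1/12 (p(j, W) = (1/(-4))/3 = (1*(-1/4))/3 = (1/3)*(-1/4) = -1/12)
-(-1292)*(-35 + p(-1, -1)) = -(-1292)*(-35 - 1/12) = -(-1292)*(-421)/12 = -38*7157/6 = -135983/3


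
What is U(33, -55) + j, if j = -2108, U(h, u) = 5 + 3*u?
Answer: -2268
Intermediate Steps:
U(33, -55) + j = (5 + 3*(-55)) - 2108 = (5 - 165) - 2108 = -160 - 2108 = -2268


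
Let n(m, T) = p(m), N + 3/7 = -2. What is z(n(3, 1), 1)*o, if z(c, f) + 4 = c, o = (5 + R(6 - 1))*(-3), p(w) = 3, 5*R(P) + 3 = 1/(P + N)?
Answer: 403/30 ≈ 13.433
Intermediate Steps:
N = -17/7 (N = -3/7 - 2 = -17/7 ≈ -2.4286)
R(P) = -⅗ + 1/(5*(-17/7 + P)) (R(P) = -⅗ + 1/(5*(P - 17/7)) = -⅗ + 1/(5*(-17/7 + P)))
n(m, T) = 3
o = -403/30 (o = (5 + (58 - 21*(6 - 1))/(5*(-17 + 7*(6 - 1))))*(-3) = (5 + (58 - 21*5)/(5*(-17 + 7*5)))*(-3) = (5 + (58 - 105)/(5*(-17 + 35)))*(-3) = (5 + (⅕)*(-47)/18)*(-3) = (5 + (⅕)*(1/18)*(-47))*(-3) = (5 - 47/90)*(-3) = (403/90)*(-3) = -403/30 ≈ -13.433)
z(c, f) = -4 + c
z(n(3, 1), 1)*o = (-4 + 3)*(-403/30) = -1*(-403/30) = 403/30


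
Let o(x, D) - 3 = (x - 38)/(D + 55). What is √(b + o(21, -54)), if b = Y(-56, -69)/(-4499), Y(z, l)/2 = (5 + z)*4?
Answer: I*√281538422/4499 ≈ 3.7295*I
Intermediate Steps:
Y(z, l) = 40 + 8*z (Y(z, l) = 2*((5 + z)*4) = 2*(20 + 4*z) = 40 + 8*z)
b = 408/4499 (b = (40 + 8*(-56))/(-4499) = (40 - 448)*(-1/4499) = -408*(-1/4499) = 408/4499 ≈ 0.090687)
o(x, D) = 3 + (-38 + x)/(55 + D) (o(x, D) = 3 + (x - 38)/(D + 55) = 3 + (-38 + x)/(55 + D))
√(b + o(21, -54)) = √(408/4499 + (127 + 21 + 3*(-54))/(55 - 54)) = √(408/4499 + (127 + 21 - 162)/1) = √(408/4499 + 1*(-14)) = √(408/4499 - 14) = √(-62578/4499) = I*√281538422/4499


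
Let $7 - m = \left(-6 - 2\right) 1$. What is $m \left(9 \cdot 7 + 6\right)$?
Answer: $1035$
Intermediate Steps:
$m = 15$ ($m = 7 - \left(-6 - 2\right) 1 = 7 - \left(-8\right) 1 = 7 - -8 = 7 + 8 = 15$)
$m \left(9 \cdot 7 + 6\right) = 15 \left(9 \cdot 7 + 6\right) = 15 \left(63 + 6\right) = 15 \cdot 69 = 1035$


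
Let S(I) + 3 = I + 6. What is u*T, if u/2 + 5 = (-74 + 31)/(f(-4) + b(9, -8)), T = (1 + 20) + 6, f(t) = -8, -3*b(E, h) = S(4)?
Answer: -1404/31 ≈ -45.290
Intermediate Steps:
S(I) = 3 + I (S(I) = -3 + (I + 6) = -3 + (6 + I) = 3 + I)
b(E, h) = -7/3 (b(E, h) = -(3 + 4)/3 = -⅓*7 = -7/3)
T = 27 (T = 21 + 6 = 27)
u = -52/31 (u = -10 + 2*((-74 + 31)/(-8 - 7/3)) = -10 + 2*(-43/(-31/3)) = -10 + 2*(-43*(-3/31)) = -10 + 2*(129/31) = -10 + 258/31 = -52/31 ≈ -1.6774)
u*T = -52/31*27 = -1404/31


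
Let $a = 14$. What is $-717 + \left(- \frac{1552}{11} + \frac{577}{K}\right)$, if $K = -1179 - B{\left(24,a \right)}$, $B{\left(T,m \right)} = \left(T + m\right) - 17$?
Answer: $- \frac{11333147}{13200} \approx -858.57$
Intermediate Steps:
$B{\left(T,m \right)} = -17 + T + m$
$K = -1200$ ($K = -1179 - \left(-17 + 24 + 14\right) = -1179 - 21 = -1200$)
$-717 + \left(- \frac{1552}{11} + \frac{577}{K}\right) = -717 + \left(- \frac{1552}{11} + \frac{577}{-1200}\right) = -717 + \left(\left(-1552\right) \frac{1}{11} + 577 \left(- \frac{1}{1200}\right)\right) = -717 - \frac{1868747}{13200} = - \frac{11333147}{13200}$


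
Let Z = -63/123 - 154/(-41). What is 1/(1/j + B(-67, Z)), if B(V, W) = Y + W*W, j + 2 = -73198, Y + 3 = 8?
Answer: 123049200/1910079119 ≈ 0.064421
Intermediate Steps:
Y = 5 (Y = -3 + 8 = 5)
j = -73200 (j = -2 - 73198 = -73200)
Z = 133/41 (Z = -63*1/123 - 154*(-1/41) = -21/41 + 154/41 = 133/41 ≈ 3.2439)
B(V, W) = 5 + W² (B(V, W) = 5 + W*W = 5 + W²)
1/(1/j + B(-67, Z)) = 1/(1/(-73200) + (5 + (133/41)²)) = 1/(-1/73200 + (5 + 17689/1681)) = 1/(-1/73200 + 26094/1681) = 1/(1910079119/123049200) = 123049200/1910079119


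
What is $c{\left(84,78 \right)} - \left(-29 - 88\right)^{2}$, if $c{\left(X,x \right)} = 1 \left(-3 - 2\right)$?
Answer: $-13694$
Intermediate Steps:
$c{\left(X,x \right)} = -5$ ($c{\left(X,x \right)} = 1 \left(-5\right) = -5$)
$c{\left(84,78 \right)} - \left(-29 - 88\right)^{2} = -5 - \left(-29 - 88\right)^{2} = -5 - \left(-117\right)^{2} = -5 - 13689 = -13694$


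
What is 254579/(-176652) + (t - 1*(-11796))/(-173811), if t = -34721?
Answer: -13399627823/10234686924 ≈ -1.3092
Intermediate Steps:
254579/(-176652) + (t - 1*(-11796))/(-173811) = 254579/(-176652) + (-34721 - 1*(-11796))/(-173811) = 254579*(-1/176652) + (-34721 + 11796)*(-1/173811) = -254579/176652 - 22925*(-1/173811) = -254579/176652 + 22925/173811 = -13399627823/10234686924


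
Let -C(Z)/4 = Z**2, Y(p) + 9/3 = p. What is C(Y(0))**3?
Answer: -46656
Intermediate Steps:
Y(p) = -3 + p
C(Z) = -4*Z**2
C(Y(0))**3 = (-4*(-3 + 0)**2)**3 = (-4*(-3)**2)**3 = (-4*9)**3 = (-36)**3 = -46656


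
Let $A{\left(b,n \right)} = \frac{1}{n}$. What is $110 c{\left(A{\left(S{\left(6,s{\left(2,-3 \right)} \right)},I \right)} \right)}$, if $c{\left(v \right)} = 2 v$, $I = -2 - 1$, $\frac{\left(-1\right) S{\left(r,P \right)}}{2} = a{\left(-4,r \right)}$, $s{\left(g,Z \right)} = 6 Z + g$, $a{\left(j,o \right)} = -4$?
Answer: $- \frac{220}{3} \approx -73.333$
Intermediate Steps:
$s{\left(g,Z \right)} = g + 6 Z$
$S{\left(r,P \right)} = 8$ ($S{\left(r,P \right)} = \left(-2\right) \left(-4\right) = 8$)
$I = -3$
$110 c{\left(A{\left(S{\left(6,s{\left(2,-3 \right)} \right)},I \right)} \right)} = 110 \frac{2}{-3} = 110 \cdot 2 \left(- \frac{1}{3}\right) = 110 \left(- \frac{2}{3}\right) = - \frac{220}{3}$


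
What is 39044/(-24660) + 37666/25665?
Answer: -244069/2109663 ≈ -0.11569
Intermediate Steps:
39044/(-24660) + 37666/25665 = 39044*(-1/24660) + 37666*(1/25665) = -9761/6165 + 37666/25665 = -244069/2109663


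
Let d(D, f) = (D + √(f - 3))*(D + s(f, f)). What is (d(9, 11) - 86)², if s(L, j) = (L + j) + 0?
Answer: 44937 + 23932*√2 ≈ 78782.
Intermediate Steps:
s(L, j) = L + j
d(D, f) = (D + √(-3 + f))*(D + 2*f) (d(D, f) = (D + √(f - 3))*(D + (f + f)) = (D + √(-3 + f))*(D + 2*f))
(d(9, 11) - 86)² = ((9² + 9*√(-3 + 11) + 2*9*11 + 2*11*√(-3 + 11)) - 86)² = ((81 + 9*√8 + 198 + 2*11*√8) - 86)² = ((81 + 9*(2*√2) + 198 + 2*11*(2*√2)) - 86)² = ((81 + 18*√2 + 198 + 44*√2) - 86)² = ((279 + 62*√2) - 86)² = (193 + 62*√2)²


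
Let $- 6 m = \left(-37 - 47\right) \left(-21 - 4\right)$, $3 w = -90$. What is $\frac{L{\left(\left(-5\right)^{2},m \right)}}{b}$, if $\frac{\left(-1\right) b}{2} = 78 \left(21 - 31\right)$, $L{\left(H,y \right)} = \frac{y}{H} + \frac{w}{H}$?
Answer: $- \frac{19}{1950} \approx -0.0097436$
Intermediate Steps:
$w = -30$ ($w = \frac{1}{3} \left(-90\right) = -30$)
$m = -350$ ($m = - \frac{\left(-37 - 47\right) \left(-21 - 4\right)}{6} = - \frac{\left(-84\right) \left(-25\right)}{6} = \left(- \frac{1}{6}\right) 2100 = -350$)
$L{\left(H,y \right)} = - \frac{30}{H} + \frac{y}{H}$ ($L{\left(H,y \right)} = \frac{y}{H} - \frac{30}{H} = - \frac{30}{H} + \frac{y}{H}$)
$b = 1560$ ($b = - 2 \cdot 78 \left(21 - 31\right) = - 2 \cdot 78 \left(-10\right) = \left(-2\right) \left(-780\right) = 1560$)
$\frac{L{\left(\left(-5\right)^{2},m \right)}}{b} = \frac{\frac{1}{\left(-5\right)^{2}} \left(-30 - 350\right)}{1560} = \frac{1}{25} \left(-380\right) \frac{1}{1560} = \left(- \frac{76}{5}\right) \frac{1}{1560} = - \frac{19}{1950}$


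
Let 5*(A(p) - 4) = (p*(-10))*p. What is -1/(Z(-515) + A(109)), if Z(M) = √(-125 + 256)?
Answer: 23758/564442433 + √131/564442433 ≈ 4.2111e-5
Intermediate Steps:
Z(M) = √131
A(p) = 4 - 2*p² (A(p) = 4 + ((p*(-10))*p)/5 = 4 + ((-10*p)*p)/5 = 4 + (-10*p²)/5 = 4 - 2*p²)
-1/(Z(-515) + A(109)) = -1/(√131 + (4 - 2*109²)) = -1/(√131 + (4 - 2*11881)) = -1/(√131 + (4 - 23762)) = -1/(√131 - 23758) = -1/(-23758 + √131)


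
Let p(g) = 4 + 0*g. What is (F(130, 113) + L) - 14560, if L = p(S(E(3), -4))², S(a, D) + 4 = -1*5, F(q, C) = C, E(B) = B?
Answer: -14431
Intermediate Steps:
S(a, D) = -9 (S(a, D) = -4 - 1*5 = -4 - 5 = -9)
p(g) = 4 (p(g) = 4 + 0 = 4)
L = 16 (L = 4² = 16)
(F(130, 113) + L) - 14560 = (113 + 16) - 14560 = 129 - 14560 = -14431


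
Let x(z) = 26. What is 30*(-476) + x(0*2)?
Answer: -14254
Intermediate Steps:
30*(-476) + x(0*2) = 30*(-476) + 26 = -14280 + 26 = -14254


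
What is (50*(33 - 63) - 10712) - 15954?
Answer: -28166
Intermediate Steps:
(50*(33 - 63) - 10712) - 15954 = (50*(-30) - 10712) - 15954 = (-1500 - 10712) - 15954 = -12212 - 15954 = -28166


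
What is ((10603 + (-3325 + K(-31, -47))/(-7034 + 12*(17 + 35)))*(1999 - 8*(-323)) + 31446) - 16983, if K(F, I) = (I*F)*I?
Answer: 155953217326/3205 ≈ 4.8659e+7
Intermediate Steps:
K(F, I) = F*I**2 (K(F, I) = (F*I)*I = F*I**2)
((10603 + (-3325 + K(-31, -47))/(-7034 + 12*(17 + 35)))*(1999 - 8*(-323)) + 31446) - 16983 = ((10603 + (-3325 - 31*(-47)**2)/(-7034 + 12*(17 + 35)))*(1999 - 8*(-323)) + 31446) - 16983 = ((10603 + (-3325 - 31*2209)/(-7034 + 12*52))*(1999 + 2584) + 31446) - 16983 = ((10603 + (-3325 - 68479)/(-7034 + 624))*4583 + 31446) - 16983 = ((10603 - 71804/(-6410))*4583 + 31446) - 16983 = ((10603 - 71804*(-1/6410))*4583 + 31446) - 16983 = ((10603 + 35902/3205)*4583 + 31446) - 16983 = ((34018517/3205)*4583 + 31446) - 16983 = (155906863411/3205 + 31446) - 16983 = 156007647841/3205 - 16983 = 155953217326/3205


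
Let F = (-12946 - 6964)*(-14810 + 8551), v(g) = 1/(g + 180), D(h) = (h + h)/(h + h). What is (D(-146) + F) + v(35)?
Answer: 26792588566/215 ≈ 1.2462e+8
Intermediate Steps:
D(h) = 1 (D(h) = (2*h)/((2*h)) = (2*h)*(1/(2*h)) = 1)
v(g) = 1/(180 + g)
F = 124616690 (F = -19910*(-6259) = 124616690)
(D(-146) + F) + v(35) = (1 + 124616690) + 1/(180 + 35) = 124616691 + 1/215 = 26792588566/215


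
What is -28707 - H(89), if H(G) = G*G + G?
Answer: -36717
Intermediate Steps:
H(G) = G + G**2 (H(G) = G**2 + G = G + G**2)
-28707 - H(89) = -28707 - 89*(1 + 89) = -28707 - 89*90 = -28707 - 1*8010 = -28707 - 8010 = -36717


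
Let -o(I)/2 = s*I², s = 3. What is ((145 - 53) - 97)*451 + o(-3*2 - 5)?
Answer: -2981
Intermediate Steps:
o(I) = -6*I²
((145 - 53) - 97)*451 + o(-3*2 - 5) = ((145 - 53) - 97)*451 - 6*(-3*2 - 5)² = (92 - 97)*451 - 6*(-6 - 5)² = -5*451 - 6*(-11)² = -2255 - 6*121 = -2255 - 726 = -2981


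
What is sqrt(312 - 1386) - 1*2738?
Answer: -2738 + I*sqrt(1074) ≈ -2738.0 + 32.772*I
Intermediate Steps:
sqrt(312 - 1386) - 1*2738 = sqrt(-1074) - 2738 = I*sqrt(1074) - 2738 = -2738 + I*sqrt(1074)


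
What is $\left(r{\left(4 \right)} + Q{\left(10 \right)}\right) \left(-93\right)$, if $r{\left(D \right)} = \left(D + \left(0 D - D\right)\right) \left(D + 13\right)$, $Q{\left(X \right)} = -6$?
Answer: $558$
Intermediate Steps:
$r{\left(D \right)} = 0$ ($r{\left(D \right)} = \left(D + \left(0 - D\right)\right) \left(13 + D\right) = \left(D - D\right) \left(13 + D\right) = 0 \left(13 + D\right) = 0$)
$\left(r{\left(4 \right)} + Q{\left(10 \right)}\right) \left(-93\right) = \left(0 - 6\right) \left(-93\right) = \left(-6\right) \left(-93\right) = 558$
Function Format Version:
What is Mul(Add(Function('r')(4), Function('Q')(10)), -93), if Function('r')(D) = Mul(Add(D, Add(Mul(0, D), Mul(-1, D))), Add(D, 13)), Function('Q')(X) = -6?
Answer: 558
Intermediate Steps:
Function('r')(D) = 0 (Function('r')(D) = Mul(Add(D, Add(0, Mul(-1, D))), Add(13, D)) = Mul(Add(D, Mul(-1, D)), Add(13, D)) = Mul(0, Add(13, D)) = 0)
Mul(Add(Function('r')(4), Function('Q')(10)), -93) = Mul(Add(0, -6), -93) = Mul(-6, -93) = 558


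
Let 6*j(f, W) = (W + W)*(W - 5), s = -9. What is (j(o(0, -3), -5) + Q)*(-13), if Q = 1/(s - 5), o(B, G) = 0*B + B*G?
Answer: -9061/42 ≈ -215.74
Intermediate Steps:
o(B, G) = B*G (o(B, G) = 0 + B*G = B*G)
j(f, W) = W*(-5 + W)/3 (j(f, W) = ((W + W)*(W - 5))/6 = ((2*W)*(-5 + W))/6 = (2*W*(-5 + W))/6 = W*(-5 + W)/3)
Q = -1/14 (Q = 1/(-9 - 5) = 1/(-14) = -1/14 ≈ -0.071429)
(j(o(0, -3), -5) + Q)*(-13) = ((⅓)*(-5)*(-5 - 5) - 1/14)*(-13) = ((⅓)*(-5)*(-10) - 1/14)*(-13) = (50/3 - 1/14)*(-13) = (697/42)*(-13) = -9061/42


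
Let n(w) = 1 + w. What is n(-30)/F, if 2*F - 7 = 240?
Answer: -58/247 ≈ -0.23482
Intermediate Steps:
F = 247/2 (F = 7/2 + (1/2)*240 = 7/2 + 120 = 247/2 ≈ 123.50)
n(-30)/F = (1 - 30)/(247/2) = -29*2/247 = -58/247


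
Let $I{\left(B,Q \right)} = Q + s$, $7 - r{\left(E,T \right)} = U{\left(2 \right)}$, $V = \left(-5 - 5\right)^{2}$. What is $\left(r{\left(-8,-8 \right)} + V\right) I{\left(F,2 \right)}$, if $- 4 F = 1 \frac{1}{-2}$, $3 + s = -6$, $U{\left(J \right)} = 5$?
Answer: $-714$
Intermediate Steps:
$s = -9$ ($s = -3 - 6 = -9$)
$V = 100$ ($V = \left(-10\right)^{2} = 100$)
$r{\left(E,T \right)} = 2$ ($r{\left(E,T \right)} = 7 - 5 = 2$)
$F = \frac{1}{8}$ ($F = - \frac{1 \frac{1}{-2}}{4} = - \frac{1 \left(- \frac{1}{2}\right)}{4} = \left(- \frac{1}{4}\right) \left(- \frac{1}{2}\right) = \frac{1}{8} \approx 0.125$)
$I{\left(B,Q \right)} = -9 + Q$ ($I{\left(B,Q \right)} = Q - 9 = -9 + Q$)
$\left(r{\left(-8,-8 \right)} + V\right) I{\left(F,2 \right)} = \left(2 + 100\right) \left(-9 + 2\right) = 102 \left(-7\right) = -714$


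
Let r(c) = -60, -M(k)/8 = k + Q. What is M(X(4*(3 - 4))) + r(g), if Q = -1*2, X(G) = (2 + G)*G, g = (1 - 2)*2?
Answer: -108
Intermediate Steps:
g = -2 (g = -1*2 = -2)
X(G) = G*(2 + G)
Q = -2
M(k) = 16 - 8*k (M(k) = -8*(k - 2) = -8*(-2 + k) = 16 - 8*k)
M(X(4*(3 - 4))) + r(g) = (16 - 8*4*(3 - 4)*(2 + 4*(3 - 4))) - 60 = (16 - 8*4*(-1)*(2 + 4*(-1))) - 60 = (16 - (-32)*(2 - 4)) - 60 = (16 - (-32)*(-2)) - 60 = (16 - 8*8) - 60 = (16 - 64) - 60 = -48 - 60 = -108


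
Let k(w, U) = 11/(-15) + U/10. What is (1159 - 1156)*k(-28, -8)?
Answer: -23/5 ≈ -4.6000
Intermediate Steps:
k(w, U) = -11/15 + U/10 (k(w, U) = 11*(-1/15) + U*(1/10) = -11/15 + U/10)
(1159 - 1156)*k(-28, -8) = (1159 - 1156)*(-11/15 + (1/10)*(-8)) = 3*(-11/15 - 4/5) = 3*(-23/15) = -23/5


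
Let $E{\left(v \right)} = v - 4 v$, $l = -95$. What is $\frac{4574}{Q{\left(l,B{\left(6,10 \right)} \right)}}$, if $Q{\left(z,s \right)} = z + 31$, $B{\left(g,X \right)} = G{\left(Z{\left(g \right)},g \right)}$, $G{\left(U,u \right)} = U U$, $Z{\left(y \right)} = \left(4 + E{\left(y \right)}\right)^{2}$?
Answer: $- \frac{2287}{32} \approx -71.469$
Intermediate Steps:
$E{\left(v \right)} = - 3 v$
$Z{\left(y \right)} = \left(4 - 3 y\right)^{2}$
$G{\left(U,u \right)} = U^{2}$
$B{\left(g,X \right)} = \left(-4 + 3 g\right)^{4}$ ($B{\left(g,X \right)} = \left(\left(-4 + 3 g\right)^{2}\right)^{2} = \left(-4 + 3 g\right)^{4}$)
$Q{\left(z,s \right)} = 31 + z$
$\frac{4574}{Q{\left(l,B{\left(6,10 \right)} \right)}} = \frac{4574}{31 - 95} = \frac{4574}{-64} = 4574 \left(- \frac{1}{64}\right) = - \frac{2287}{32}$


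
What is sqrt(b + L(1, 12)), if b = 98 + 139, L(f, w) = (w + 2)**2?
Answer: sqrt(433) ≈ 20.809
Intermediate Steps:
L(f, w) = (2 + w)**2
b = 237
sqrt(b + L(1, 12)) = sqrt(237 + (2 + 12)**2) = sqrt(237 + 14**2) = sqrt(237 + 196) = sqrt(433)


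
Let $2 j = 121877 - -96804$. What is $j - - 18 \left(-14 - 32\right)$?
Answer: $\frac{217025}{2} \approx 1.0851 \cdot 10^{5}$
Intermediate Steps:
$j = \frac{218681}{2}$ ($j = \frac{121877 - -96804}{2} = \frac{121877 + 96804}{2} = \frac{1}{2} \cdot 218681 = \frac{218681}{2} \approx 1.0934 \cdot 10^{5}$)
$j - - 18 \left(-14 - 32\right) = \frac{218681}{2} - - 18 \left(-14 - 32\right) = \frac{218681}{2} - \left(-18\right) \left(-46\right) = \frac{218681}{2} - 828 = \frac{217025}{2}$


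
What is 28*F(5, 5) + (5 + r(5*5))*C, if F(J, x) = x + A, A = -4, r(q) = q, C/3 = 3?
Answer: 298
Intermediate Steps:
C = 9 (C = 3*3 = 9)
F(J, x) = -4 + x (F(J, x) = x - 4 = -4 + x)
28*F(5, 5) + (5 + r(5*5))*C = 28*(-4 + 5) + (5 + 5*5)*9 = 28*1 + (5 + 25)*9 = 28 + 30*9 = 28 + 270 = 298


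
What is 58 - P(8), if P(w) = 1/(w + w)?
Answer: 927/16 ≈ 57.938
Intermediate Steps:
P(w) = 1/(2*w)
58 - P(8) = 58 - 1/(2*8) = 58 - 1*1/16 = 58 - 1/16 = 927/16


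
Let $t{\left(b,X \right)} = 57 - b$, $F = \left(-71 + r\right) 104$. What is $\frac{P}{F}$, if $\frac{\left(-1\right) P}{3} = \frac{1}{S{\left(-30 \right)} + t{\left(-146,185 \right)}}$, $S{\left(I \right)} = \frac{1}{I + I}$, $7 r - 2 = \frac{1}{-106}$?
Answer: $\frac{16695}{8307576017} \approx 2.0096 \cdot 10^{-6}$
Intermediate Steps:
$r = \frac{211}{742}$ ($r = \frac{2}{7} + \frac{1}{7 \left(-106\right)} = \frac{2}{7} + \frac{1}{7} \left(- \frac{1}{106}\right) = \frac{2}{7} - \frac{1}{742} = \frac{211}{742} \approx 0.28437$)
$F = - \frac{2728492}{371}$ ($F = \left(-71 + \frac{211}{742}\right) 104 = \left(- \frac{52471}{742}\right) 104 = - \frac{2728492}{371} \approx -7354.4$)
$S{\left(I \right)} = \frac{1}{2 I}$
$P = - \frac{180}{12179}$ ($P = - \frac{3}{\frac{1}{2 \left(-30\right)} + \left(57 - -146\right)} = - \frac{3}{\frac{1}{2} \left(- \frac{1}{30}\right) + \left(57 + 146\right)} = - \frac{3}{- \frac{1}{60} + 203} = - \frac{3}{\frac{12179}{60}} = \left(-3\right) \frac{60}{12179} = - \frac{180}{12179} \approx -0.01478$)
$\frac{P}{F} = - \frac{180}{12179 \left(- \frac{2728492}{371}\right)} = \left(- \frac{180}{12179}\right) \left(- \frac{371}{2728492}\right) = \frac{16695}{8307576017}$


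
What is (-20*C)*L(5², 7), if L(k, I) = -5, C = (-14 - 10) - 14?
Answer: -3800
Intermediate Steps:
C = -38 (C = -24 - 14 = -38)
(-20*C)*L(5², 7) = -20*(-38)*(-5) = 760*(-5) = -3800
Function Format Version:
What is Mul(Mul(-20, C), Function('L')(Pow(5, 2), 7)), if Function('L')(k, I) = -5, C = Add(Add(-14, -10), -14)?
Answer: -3800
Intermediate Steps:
C = -38 (C = Add(-24, -14) = -38)
Mul(Mul(-20, C), Function('L')(Pow(5, 2), 7)) = Mul(Mul(-20, -38), -5) = Mul(760, -5) = -3800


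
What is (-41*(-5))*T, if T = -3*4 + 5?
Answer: -1435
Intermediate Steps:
T = -7 (T = -12 + 5 = -7)
(-41*(-5))*T = -41*(-5)*(-7) = 205*(-7) = -1435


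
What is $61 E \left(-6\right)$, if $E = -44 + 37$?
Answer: $2562$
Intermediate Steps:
$E = -7$
$61 E \left(-6\right) = 61 \left(-7\right) \left(-6\right) = \left(-427\right) \left(-6\right) = 2562$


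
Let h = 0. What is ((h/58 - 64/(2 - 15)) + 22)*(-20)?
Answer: -7000/13 ≈ -538.46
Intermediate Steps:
((h/58 - 64/(2 - 15)) + 22)*(-20) = ((0/58 - 64/(2 - 15)) + 22)*(-20) = ((0*(1/58) - 64/(-13)) + 22)*(-20) = ((0 - 64*(-1/13)) + 22)*(-20) = ((0 + 64/13) + 22)*(-20) = (64/13 + 22)*(-20) = (350/13)*(-20) = -7000/13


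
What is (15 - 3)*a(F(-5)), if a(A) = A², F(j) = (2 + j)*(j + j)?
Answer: 10800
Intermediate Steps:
F(j) = 2*j*(2 + j) (F(j) = (2 + j)*(2*j) = 2*j*(2 + j))
(15 - 3)*a(F(-5)) = (15 - 3)*(2*(-5)*(2 - 5))² = 12*(2*(-5)*(-3))² = 12*30² = 12*900 = 10800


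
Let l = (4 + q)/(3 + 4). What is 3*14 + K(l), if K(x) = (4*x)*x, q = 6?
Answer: 2458/49 ≈ 50.163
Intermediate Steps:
l = 10/7 (l = (4 + 6)/(3 + 4) = 10/7 ≈ 1.4286)
K(x) = 4*x²
3*14 + K(l) = 3*14 + 4*(10/7)² = 42 + 4*(100/49) = 42 + 400/49 = 2458/49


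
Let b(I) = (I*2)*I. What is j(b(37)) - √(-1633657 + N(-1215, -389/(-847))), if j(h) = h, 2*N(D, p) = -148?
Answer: 2738 - I*√1633731 ≈ 2738.0 - 1278.2*I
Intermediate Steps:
b(I) = 2*I² (b(I) = (2*I)*I = 2*I²)
N(D, p) = -74 (N(D, p) = (½)*(-148) = -74)
j(b(37)) - √(-1633657 + N(-1215, -389/(-847))) = 2*37² - √(-1633657 - 74) = 2*1369 - √(-1633731) = 2738 - I*√1633731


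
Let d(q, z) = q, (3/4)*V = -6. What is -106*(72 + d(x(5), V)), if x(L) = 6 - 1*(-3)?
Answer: -8586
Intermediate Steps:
V = -8 (V = (4/3)*(-6) = -8)
x(L) = 9 (x(L) = 6 + 3 = 9)
-106*(72 + d(x(5), V)) = -106*(72 + 9) = -106*81 = -8586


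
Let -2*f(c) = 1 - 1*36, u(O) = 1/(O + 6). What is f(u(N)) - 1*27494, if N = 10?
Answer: -54953/2 ≈ -27477.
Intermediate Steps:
u(O) = 1/(6 + O)
f(c) = 35/2 (f(c) = -(1 - 1*36)/2 = -(1 - 36)/2 = -1/2*(-35) = 35/2)
f(u(N)) - 1*27494 = 35/2 - 1*27494 = 35/2 - 27494 = -54953/2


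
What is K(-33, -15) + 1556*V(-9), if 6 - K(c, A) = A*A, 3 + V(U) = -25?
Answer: -43787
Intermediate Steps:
V(U) = -28 (V(U) = -3 - 25 = -28)
K(c, A) = 6 - A² (K(c, A) = 6 - A*A = 6 - A²)
K(-33, -15) + 1556*V(-9) = (6 - 1*(-15)²) + 1556*(-28) = (6 - 1*225) - 43568 = (6 - 225) - 43568 = -219 - 43568 = -43787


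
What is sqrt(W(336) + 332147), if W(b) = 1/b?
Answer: sqrt(2343629253)/84 ≈ 576.32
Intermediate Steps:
sqrt(W(336) + 332147) = sqrt(1/336 + 332147) = sqrt(111601393/336) = sqrt(2343629253)/84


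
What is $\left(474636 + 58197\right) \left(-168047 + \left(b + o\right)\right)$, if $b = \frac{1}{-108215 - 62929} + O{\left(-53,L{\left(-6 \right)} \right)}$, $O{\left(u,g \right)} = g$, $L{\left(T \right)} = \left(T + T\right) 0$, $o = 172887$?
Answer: $\frac{147121755624949}{57048} \approx 2.5789 \cdot 10^{9}$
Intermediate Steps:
$L{\left(T \right)} = 0$ ($L{\left(T \right)} = 2 T 0 = 0$)
$b = - \frac{1}{171144}$ ($b = \frac{1}{-108215 - 62929} + 0 = \frac{1}{-171144} + 0 = - \frac{1}{171144} + 0 = - \frac{1}{171144} \approx -5.843 \cdot 10^{-6}$)
$\left(474636 + 58197\right) \left(-168047 + \left(b + o\right)\right) = \left(474636 + 58197\right) \left(-168047 + \left(- \frac{1}{171144} + 172887\right)\right) = 532833 \left(-168047 + \frac{29588572727}{171144}\right) = 532833 \cdot \frac{828336959}{171144} = \frac{147121755624949}{57048}$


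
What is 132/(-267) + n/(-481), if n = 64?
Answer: -26860/42809 ≈ -0.62744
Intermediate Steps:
132/(-267) + n/(-481) = 132/(-267) + 64/(-481) = 132*(-1/267) + 64*(-1/481) = -44/89 - 64/481 = -26860/42809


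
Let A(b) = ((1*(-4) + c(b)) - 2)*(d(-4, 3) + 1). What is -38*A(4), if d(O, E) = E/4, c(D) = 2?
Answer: 266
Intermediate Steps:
d(O, E) = E/4 (d(O, E) = E*(1/4) = E/4)
A(b) = -7 (A(b) = ((1*(-4) + 2) - 2)*((1/4)*3 + 1) = ((-4 + 2) - 2)*(3/4 + 1) = (-2 - 2)*(7/4) = -4*7/4 = -7)
-38*A(4) = -38*(-7) = 266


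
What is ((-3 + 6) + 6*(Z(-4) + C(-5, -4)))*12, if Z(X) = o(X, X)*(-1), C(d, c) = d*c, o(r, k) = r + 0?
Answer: 1764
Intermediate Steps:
o(r, k) = r
C(d, c) = c*d
Z(X) = -X (Z(X) = X*(-1) = -X)
((-3 + 6) + 6*(Z(-4) + C(-5, -4)))*12 = ((-3 + 6) + 6*(-1*(-4) - 4*(-5)))*12 = (3 + 6*(4 + 20))*12 = (3 + 6*24)*12 = (3 + 144)*12 = 147*12 = 1764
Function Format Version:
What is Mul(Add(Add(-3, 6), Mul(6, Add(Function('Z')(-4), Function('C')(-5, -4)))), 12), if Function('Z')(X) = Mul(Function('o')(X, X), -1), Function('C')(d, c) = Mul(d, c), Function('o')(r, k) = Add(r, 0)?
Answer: 1764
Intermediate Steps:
Function('o')(r, k) = r
Function('C')(d, c) = Mul(c, d)
Function('Z')(X) = Mul(-1, X) (Function('Z')(X) = Mul(X, -1) = Mul(-1, X))
Mul(Add(Add(-3, 6), Mul(6, Add(Function('Z')(-4), Function('C')(-5, -4)))), 12) = Mul(Add(Add(-3, 6), Mul(6, Add(Mul(-1, -4), Mul(-4, -5)))), 12) = Mul(Add(3, Mul(6, Add(4, 20))), 12) = Mul(Add(3, Mul(6, 24)), 12) = Mul(Add(3, 144), 12) = Mul(147, 12) = 1764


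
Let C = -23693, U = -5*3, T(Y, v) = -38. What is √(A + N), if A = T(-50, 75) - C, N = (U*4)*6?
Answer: √23295 ≈ 152.63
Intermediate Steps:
U = -15
N = -360 (N = -15*4*6 = -60*6 = -360)
A = 23655 (A = -38 - 1*(-23693) = -38 + 23693 = 23655)
√(A + N) = √(23655 - 360) = √23295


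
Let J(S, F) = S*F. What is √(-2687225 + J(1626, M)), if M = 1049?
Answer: I*√981551 ≈ 990.73*I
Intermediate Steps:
J(S, F) = F*S
√(-2687225 + J(1626, M)) = √(-2687225 + 1049*1626) = √(-2687225 + 1705674) = √(-981551) = I*√981551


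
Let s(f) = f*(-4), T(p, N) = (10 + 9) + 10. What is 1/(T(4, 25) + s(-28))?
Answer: 1/141 ≈ 0.0070922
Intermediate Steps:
T(p, N) = 29 (T(p, N) = 19 + 10 = 29)
s(f) = -4*f
1/(T(4, 25) + s(-28)) = 1/(29 - 4*(-28)) = 1/(29 + 112) = 1/141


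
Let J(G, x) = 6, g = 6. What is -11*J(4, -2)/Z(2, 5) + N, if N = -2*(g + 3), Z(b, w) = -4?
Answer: -3/2 ≈ -1.5000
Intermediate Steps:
N = -18 (N = -2*(6 + 3) = -2*9 = -18)
-11*J(4, -2)/Z(2, 5) + N = -66/(-4) - 18 = -66*(-1)/4 - 18 = -11*(-3/2) - 18 = 33/2 - 18 = -3/2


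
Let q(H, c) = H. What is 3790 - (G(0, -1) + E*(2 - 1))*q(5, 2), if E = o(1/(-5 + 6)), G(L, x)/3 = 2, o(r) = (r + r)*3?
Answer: 3730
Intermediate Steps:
o(r) = 6*r (o(r) = (2*r)*3 = 6*r)
G(L, x) = 6 (G(L, x) = 3*2 = 6)
E = 6 (E = 6/(-5 + 6) = 6/1 = 6*1 = 6)
3790 - (G(0, -1) + E*(2 - 1))*q(5, 2) = 3790 - (6 + 6*(2 - 1))*5 = 3790 - (6 + 6*1)*5 = 3790 - (6 + 6)*5 = 3790 - 12*5 = 3790 - 1*60 = 3790 - 60 = 3730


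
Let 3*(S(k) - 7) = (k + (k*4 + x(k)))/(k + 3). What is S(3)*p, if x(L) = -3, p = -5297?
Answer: -121831/3 ≈ -40610.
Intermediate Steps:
S(k) = 7 + (-3 + 5*k)/(3*(3 + k)) (S(k) = 7 + ((k + (k*4 - 3))/(k + 3))/3 = 7 + ((k + (4*k - 3))/(3 + k))/3 = 7 + ((k + (-3 + 4*k))/(3 + k))/3 = 7 + ((-3 + 5*k)/(3 + k))/3 = 7 + (-3 + 5*k)/(3*(3 + k)))
S(3)*p = (2*(30 + 13*3)/(3*(3 + 3)))*(-5297) = ((⅔)*(30 + 39)/6)*(-5297) = ((⅔)*(⅙)*69)*(-5297) = (23/3)*(-5297) = -121831/3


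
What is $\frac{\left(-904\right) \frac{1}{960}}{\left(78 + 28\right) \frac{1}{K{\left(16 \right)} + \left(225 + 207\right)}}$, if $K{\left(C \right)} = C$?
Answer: $- \frac{3164}{795} \approx -3.9799$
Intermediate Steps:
$\frac{\left(-904\right) \frac{1}{960}}{\left(78 + 28\right) \frac{1}{K{\left(16 \right)} + \left(225 + 207\right)}} = \frac{\left(-904\right) \frac{1}{960}}{\left(78 + 28\right) \frac{1}{16 + \left(225 + 207\right)}} = \frac{\left(-904\right) \frac{1}{960}}{106 \frac{1}{16 + 432}} = - \frac{113}{120 \cdot \frac{106}{448}} = - \frac{113}{120 \cdot 106 \cdot \frac{1}{448}} = - \frac{113}{120 \cdot \frac{53}{224}} = \left(- \frac{113}{120}\right) \frac{224}{53} = - \frac{3164}{795}$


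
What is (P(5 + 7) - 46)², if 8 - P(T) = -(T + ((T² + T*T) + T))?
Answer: 75076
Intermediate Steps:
P(T) = 8 + 2*T + 2*T² (P(T) = 8 - (-1)*(T + ((T² + T*T) + T)) = 8 - (-1)*(T + ((T² + T²) + T)) = 8 - (-1)*(T + (2*T² + T)) = 8 - (-1)*(T + (T + 2*T²)) = 8 - (-1)*(2*T + 2*T²) = 8 - (-2*T - 2*T²) = 8 + (2*T + 2*T²) = 8 + 2*T + 2*T²)
(P(5 + 7) - 46)² = ((8 + 2*(5 + 7) + 2*(5 + 7)²) - 46)² = ((8 + 2*12 + 2*12²) - 46)² = ((8 + 24 + 2*144) - 46)² = ((8 + 24 + 288) - 46)² = (320 - 46)² = 274² = 75076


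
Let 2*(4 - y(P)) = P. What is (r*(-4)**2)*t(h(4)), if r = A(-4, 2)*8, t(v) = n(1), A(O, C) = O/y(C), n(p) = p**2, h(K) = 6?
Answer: -512/3 ≈ -170.67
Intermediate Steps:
y(P) = 4 - P/2
A(O, C) = O/(4 - C/2)
t(v) = 1 (t(v) = 1**2 = 1)
r = -32/3 (r = -2*(-4)/(-8 + 2)*8 = -2*(-4)/(-6)*8 = -2*(-4)*(-1/6)*8 = -4/3*8 = -32/3 ≈ -10.667)
(r*(-4)**2)*t(h(4)) = -32/3*(-4)**2*1 = -32/3*16*1 = -512/3*1 = -512/3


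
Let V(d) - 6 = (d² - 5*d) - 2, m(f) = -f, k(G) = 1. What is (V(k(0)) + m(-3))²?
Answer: 9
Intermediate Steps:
V(d) = 4 + d² - 5*d (V(d) = 6 + ((d² - 5*d) - 2) = 6 + (-2 + d² - 5*d) = 4 + d² - 5*d)
(V(k(0)) + m(-3))² = ((4 + 1² - 5*1) - 1*(-3))² = ((4 + 1 - 5) + 3)² = (0 + 3)² = 3² = 9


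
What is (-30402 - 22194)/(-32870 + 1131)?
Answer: 52596/31739 ≈ 1.6571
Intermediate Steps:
(-30402 - 22194)/(-32870 + 1131) = -52596/(-31739) = -52596*(-1/31739) = 52596/31739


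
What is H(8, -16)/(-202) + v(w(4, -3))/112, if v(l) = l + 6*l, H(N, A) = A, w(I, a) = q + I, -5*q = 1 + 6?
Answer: 1953/8080 ≈ 0.24171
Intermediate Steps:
q = -7/5 (q = -(1 + 6)/5 = -⅕*7 = -7/5 ≈ -1.4000)
w(I, a) = -7/5 + I
v(l) = 7*l
H(8, -16)/(-202) + v(w(4, -3))/112 = -16/(-202) + (7*(-7/5 + 4))/112 = -16*(-1/202) + (7*(13/5))*(1/112) = 8/101 + (91/5)*(1/112) = 8/101 + 13/80 = 1953/8080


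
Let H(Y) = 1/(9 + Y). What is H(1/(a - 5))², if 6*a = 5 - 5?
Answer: 25/1936 ≈ 0.012913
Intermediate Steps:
a = 0 (a = (5 - 5)/6 = (⅙)*0 = 0)
H(1/(a - 5))² = (1/(9 + 1/(0 - 5)))² = (1/(9 + 1/(-5)))² = (1/(9 - ⅕))² = (1/(44/5))² = (5/44)² = 25/1936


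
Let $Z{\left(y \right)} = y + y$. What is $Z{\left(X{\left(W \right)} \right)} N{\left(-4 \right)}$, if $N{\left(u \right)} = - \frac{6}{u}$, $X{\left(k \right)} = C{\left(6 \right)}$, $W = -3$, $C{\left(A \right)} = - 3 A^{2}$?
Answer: $-324$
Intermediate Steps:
$X{\left(k \right)} = -108$ ($X{\left(k \right)} = - 3 \cdot 6^{2} = \left(-3\right) 36 = -108$)
$Z{\left(y \right)} = 2 y$
$Z{\left(X{\left(W \right)} \right)} N{\left(-4 \right)} = 2 \left(-108\right) \left(- \frac{6}{-4}\right) = - 216 \left(\left(-6\right) \left(- \frac{1}{4}\right)\right) = \left(-216\right) \frac{3}{2} = -324$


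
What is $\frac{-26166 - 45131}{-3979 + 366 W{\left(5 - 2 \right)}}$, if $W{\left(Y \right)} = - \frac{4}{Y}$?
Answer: $\frac{71297}{4467} \approx 15.961$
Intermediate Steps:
$\frac{-26166 - 45131}{-3979 + 366 W{\left(5 - 2 \right)}} = \frac{-26166 - 45131}{-3979 + 366 \left(- \frac{4}{5 - 2}\right)} = - \frac{71297}{-3979 + 366 \left(- \frac{4}{3}\right)} = - \frac{71297}{-3979 - 488} = - \frac{71297}{-4467} = \left(-71297\right) \left(- \frac{1}{4467}\right) = \frac{71297}{4467}$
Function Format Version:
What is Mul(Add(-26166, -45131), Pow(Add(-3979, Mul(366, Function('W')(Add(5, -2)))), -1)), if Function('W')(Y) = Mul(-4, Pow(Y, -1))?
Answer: Rational(71297, 4467) ≈ 15.961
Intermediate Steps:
Mul(Add(-26166, -45131), Pow(Add(-3979, Mul(366, Function('W')(Add(5, -2)))), -1)) = Mul(Add(-26166, -45131), Pow(Add(-3979, Mul(366, Mul(-4, Pow(Add(5, -2), -1)))), -1)) = Mul(-71297, Pow(Add(-3979, Mul(366, Mul(-4, Pow(3, -1)))), -1)) = Mul(-71297, Pow(Add(-3979, Mul(366, Mul(-4, Rational(1, 3)))), -1)) = Mul(-71297, Pow(Add(-3979, Mul(366, Rational(-4, 3))), -1)) = Mul(-71297, Pow(Add(-3979, -488), -1)) = Mul(-71297, Pow(-4467, -1)) = Mul(-71297, Rational(-1, 4467)) = Rational(71297, 4467)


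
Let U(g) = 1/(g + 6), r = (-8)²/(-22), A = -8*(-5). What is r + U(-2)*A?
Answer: 78/11 ≈ 7.0909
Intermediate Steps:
A = 40
r = -32/11 (r = 64*(-1/22) = -32/11 ≈ -2.9091)
U(g) = 1/(6 + g)
r + U(-2)*A = -32/11 + 40/(6 - 2) = -32/11 + 40/4 = -32/11 + (¼)*40 = -32/11 + 10 = 78/11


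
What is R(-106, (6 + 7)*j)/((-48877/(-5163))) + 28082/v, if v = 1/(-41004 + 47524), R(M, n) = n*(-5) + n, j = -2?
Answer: 8949117256232/48877 ≈ 1.8309e+8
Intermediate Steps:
R(M, n) = -4*n (R(M, n) = -5*n + n = -4*n)
v = 1/6520 ≈ 0.00015337
R(-106, (6 + 7)*j)/((-48877/(-5163))) + 28082/v = (-4*(6 + 7)*(-2))/((-48877/(-5163))) + 28082/(1/6520) = (-52*(-2))/((-48877*(-1/5163))) + 28082*6520 = (-4*(-26))/(48877/5163) + 183094640 = 104*(5163/48877) + 183094640 = 536952/48877 + 183094640 = 8949117256232/48877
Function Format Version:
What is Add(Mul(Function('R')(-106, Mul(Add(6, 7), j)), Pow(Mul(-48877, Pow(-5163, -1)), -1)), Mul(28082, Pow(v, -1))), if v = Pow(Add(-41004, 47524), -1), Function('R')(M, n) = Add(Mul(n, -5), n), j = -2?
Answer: Rational(8949117256232, 48877) ≈ 1.8309e+8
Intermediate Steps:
Function('R')(M, n) = Mul(-4, n) (Function('R')(M, n) = Add(Mul(-5, n), n) = Mul(-4, n))
v = Rational(1, 6520) (v = Pow(6520, -1) = Rational(1, 6520) ≈ 0.00015337)
Add(Mul(Function('R')(-106, Mul(Add(6, 7), j)), Pow(Mul(-48877, Pow(-5163, -1)), -1)), Mul(28082, Pow(v, -1))) = Add(Mul(Mul(-4, Mul(Add(6, 7), -2)), Pow(Mul(-48877, Pow(-5163, -1)), -1)), Mul(28082, Pow(Rational(1, 6520), -1))) = Add(Mul(Mul(-4, Mul(13, -2)), Pow(Mul(-48877, Rational(-1, 5163)), -1)), Mul(28082, 6520)) = Add(Mul(Mul(-4, -26), Pow(Rational(48877, 5163), -1)), 183094640) = Add(Mul(104, Rational(5163, 48877)), 183094640) = Add(Rational(536952, 48877), 183094640) = Rational(8949117256232, 48877)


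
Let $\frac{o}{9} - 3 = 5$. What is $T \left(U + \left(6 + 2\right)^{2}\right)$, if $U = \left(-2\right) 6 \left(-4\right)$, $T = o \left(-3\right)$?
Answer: $-24192$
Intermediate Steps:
$o = 72$ ($o = 27 + 9 \cdot 5 = 27 + 45 = 72$)
$T = -216$ ($T = 72 \left(-3\right) = -216$)
$U = 48$ ($U = \left(-12\right) \left(-4\right) = 48$)
$T \left(U + \left(6 + 2\right)^{2}\right) = - 216 \left(48 + \left(6 + 2\right)^{2}\right) = - 216 \left(48 + 8^{2}\right) = - 216 \left(48 + 64\right) = \left(-216\right) 112 = -24192$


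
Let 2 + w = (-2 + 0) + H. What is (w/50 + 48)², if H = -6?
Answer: 57121/25 ≈ 2284.8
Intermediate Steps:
w = -10 (w = -2 + ((-2 + 0) - 6) = -2 + (-2 - 6) = -2 - 8 = -10)
(w/50 + 48)² = (-10/50 + 48)² = (-10*1/50 + 48)² = (-⅕ + 48)² = (239/5)² = 57121/25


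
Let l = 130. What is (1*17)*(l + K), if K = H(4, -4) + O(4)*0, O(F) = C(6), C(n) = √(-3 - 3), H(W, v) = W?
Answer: 2278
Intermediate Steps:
C(n) = I*√6 (C(n) = √(-6) = I*√6)
O(F) = I*√6
K = 4 (K = 4 + (I*√6)*0 = 4 + 0 = 4)
(1*17)*(l + K) = (1*17)*(130 + 4) = 17*134 = 2278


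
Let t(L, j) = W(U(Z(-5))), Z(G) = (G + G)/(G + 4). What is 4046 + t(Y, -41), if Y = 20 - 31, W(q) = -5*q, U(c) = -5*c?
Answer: 4296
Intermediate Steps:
Z(G) = 2*G/(4 + G) (Z(G) = (2*G)/(4 + G) = 2*G/(4 + G))
Y = -11
t(L, j) = 250 (t(L, j) = -(-25)*2*(-5)/(4 - 5) = -(-25)*2*(-5)/(-1) = -(-25)*2*(-5)*(-1) = -(-25)*10 = -5*(-50) = 250)
4046 + t(Y, -41) = 4046 + 250 = 4296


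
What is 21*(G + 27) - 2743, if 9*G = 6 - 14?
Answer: -6584/3 ≈ -2194.7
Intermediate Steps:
G = -8/9 (G = (6 - 14)/9 = (⅑)*(-8) = -8/9 ≈ -0.88889)
21*(G + 27) - 2743 = 21*(-8/9 + 27) - 2743 = 21*(235/9) - 2743 = 1645/3 - 2743 = -6584/3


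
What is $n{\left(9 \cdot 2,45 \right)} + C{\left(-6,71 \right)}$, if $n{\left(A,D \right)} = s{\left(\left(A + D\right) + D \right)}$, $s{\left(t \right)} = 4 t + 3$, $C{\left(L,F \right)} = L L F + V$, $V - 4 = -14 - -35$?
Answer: $3016$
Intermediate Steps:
$V = 25$ ($V = 4 - -21 = 4 + \left(-14 + 35\right) = 4 + 21 = 25$)
$C{\left(L,F \right)} = 25 + F L^{2}$ ($C{\left(L,F \right)} = L L F + 25 = L^{2} F + 25 = F L^{2} + 25 = 25 + F L^{2}$)
$s{\left(t \right)} = 3 + 4 t$
$n{\left(A,D \right)} = 3 + 4 A + 8 D$ ($n{\left(A,D \right)} = 3 + 4 \left(\left(A + D\right) + D\right) = 3 + 4 \left(A + 2 D\right) = 3 + \left(4 A + 8 D\right) = 3 + 4 A + 8 D$)
$n{\left(9 \cdot 2,45 \right)} + C{\left(-6,71 \right)} = \left(3 + 4 \cdot 9 \cdot 2 + 8 \cdot 45\right) + \left(25 + 71 \left(-6\right)^{2}\right) = \left(3 + 4 \cdot 18 + 360\right) + \left(25 + 71 \cdot 36\right) = \left(3 + 72 + 360\right) + \left(25 + 2556\right) = 435 + 2581 = 3016$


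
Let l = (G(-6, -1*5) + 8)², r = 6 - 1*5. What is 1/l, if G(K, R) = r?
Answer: 1/81 ≈ 0.012346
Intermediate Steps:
r = 1 (r = 6 - 5 = 1)
G(K, R) = 1
l = 81 (l = (1 + 8)² = 9² = 81)
1/l = 1/81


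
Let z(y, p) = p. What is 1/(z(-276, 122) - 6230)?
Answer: -1/6108 ≈ -0.00016372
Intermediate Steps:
1/(z(-276, 122) - 6230) = 1/(122 - 6230) = 1/(-6108) = -1/6108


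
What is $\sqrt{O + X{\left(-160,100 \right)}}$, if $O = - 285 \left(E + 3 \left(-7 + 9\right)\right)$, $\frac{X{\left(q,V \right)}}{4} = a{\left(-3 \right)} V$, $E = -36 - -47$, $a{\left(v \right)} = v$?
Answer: $i \sqrt{6045} \approx 77.75 i$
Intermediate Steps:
$E = 11$ ($E = -36 + 47 = 11$)
$X{\left(q,V \right)} = - 12 V$ ($X{\left(q,V \right)} = 4 \left(- 3 V\right) = - 12 V$)
$O = -4845$ ($O = - 285 \left(11 + 3 \left(-7 + 9\right)\right) = - 285 \left(11 + 3 \cdot 2\right) = - 285 \left(11 + 6\right) = \left(-285\right) 17 = -4845$)
$\sqrt{O + X{\left(-160,100 \right)}} = \sqrt{-4845 - 1200} = \sqrt{-6045} = i \sqrt{6045}$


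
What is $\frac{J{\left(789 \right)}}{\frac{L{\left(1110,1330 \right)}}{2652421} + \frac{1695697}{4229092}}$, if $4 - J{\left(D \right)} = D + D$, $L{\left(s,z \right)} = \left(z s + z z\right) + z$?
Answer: $- \frac{17656081247546168}{18227576383197} \approx -968.65$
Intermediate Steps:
$L{\left(s,z \right)} = z + z^{2} + s z$ ($L{\left(s,z \right)} = \left(s z + z^{2}\right) + z = \left(z^{2} + s z\right) + z = z + z^{2} + s z$)
$J{\left(D \right)} = 4 - 2 D$ ($J{\left(D \right)} = 4 - \left(D + D\right) = 4 - 2 D$)
$\frac{J{\left(789 \right)}}{\frac{L{\left(1110,1330 \right)}}{2652421} + \frac{1695697}{4229092}} = \frac{4 - 1578}{\frac{1330 \left(1 + 1110 + 1330\right)}{2652421} + \frac{1695697}{4229092}} = \frac{4 - 1578}{1330 \cdot 2441 \cdot \frac{1}{2652421} + 1695697 \cdot \frac{1}{4229092}} = - \frac{1574}{3246530 \cdot \frac{1}{2652421} + \frac{1695697}{4229092}} = - \frac{1574}{\frac{3246530}{2652421} + \frac{1695697}{4229092}} = - \frac{1574}{\frac{18227576383197}{11217332431732}} = \left(-1574\right) \frac{11217332431732}{18227576383197} = - \frac{17656081247546168}{18227576383197}$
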